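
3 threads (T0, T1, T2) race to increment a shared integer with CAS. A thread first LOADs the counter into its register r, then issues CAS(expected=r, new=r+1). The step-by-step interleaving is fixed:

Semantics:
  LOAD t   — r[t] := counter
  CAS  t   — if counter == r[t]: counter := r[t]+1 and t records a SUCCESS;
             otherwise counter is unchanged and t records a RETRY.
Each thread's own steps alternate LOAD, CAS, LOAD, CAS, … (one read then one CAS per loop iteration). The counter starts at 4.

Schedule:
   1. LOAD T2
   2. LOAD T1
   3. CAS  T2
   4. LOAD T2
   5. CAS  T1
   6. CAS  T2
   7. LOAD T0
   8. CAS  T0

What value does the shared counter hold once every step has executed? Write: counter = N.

1. LOAD T2 → mem=4 r[T2]=4 [LOAD]
2. LOAD T1 → mem=4 r[T1]=4 [LOAD]
3. CAS T2 → mem=5 r[T2]=4 [OK]
4. LOAD T2 → mem=5 r[T2]=5 [LOAD]
5. CAS T1 → mem=5 r[T1]=4 [RETRY]
6. CAS T2 → mem=6 r[T2]=5 [OK]
7. LOAD T0 → mem=6 r[T0]=6 [LOAD]
8. CAS T0 → mem=7 r[T0]=6 [OK]

counter = 7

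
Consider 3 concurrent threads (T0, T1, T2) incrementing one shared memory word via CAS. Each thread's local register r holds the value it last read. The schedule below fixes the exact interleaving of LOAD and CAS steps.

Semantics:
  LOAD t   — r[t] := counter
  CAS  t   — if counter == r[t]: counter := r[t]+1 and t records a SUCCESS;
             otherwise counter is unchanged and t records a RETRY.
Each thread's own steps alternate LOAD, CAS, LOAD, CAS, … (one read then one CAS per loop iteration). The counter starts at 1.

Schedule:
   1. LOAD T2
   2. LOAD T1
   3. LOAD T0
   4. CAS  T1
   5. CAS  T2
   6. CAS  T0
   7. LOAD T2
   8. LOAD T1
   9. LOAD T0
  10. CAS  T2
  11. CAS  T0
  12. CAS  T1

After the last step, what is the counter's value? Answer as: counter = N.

counter = 3

1. LOAD T2 → mem=1 r[T2]=1 [LOAD]
2. LOAD T1 → mem=1 r[T1]=1 [LOAD]
3. LOAD T0 → mem=1 r[T0]=1 [LOAD]
4. CAS T1 → mem=2 r[T1]=1 [OK]
5. CAS T2 → mem=2 r[T2]=1 [RETRY]
6. CAS T0 → mem=2 r[T0]=1 [RETRY]
7. LOAD T2 → mem=2 r[T2]=2 [LOAD]
8. LOAD T1 → mem=2 r[T1]=2 [LOAD]
9. LOAD T0 → mem=2 r[T0]=2 [LOAD]
10. CAS T2 → mem=3 r[T2]=2 [OK]
11. CAS T0 → mem=3 r[T0]=2 [RETRY]
12. CAS T1 → mem=3 r[T1]=2 [RETRY]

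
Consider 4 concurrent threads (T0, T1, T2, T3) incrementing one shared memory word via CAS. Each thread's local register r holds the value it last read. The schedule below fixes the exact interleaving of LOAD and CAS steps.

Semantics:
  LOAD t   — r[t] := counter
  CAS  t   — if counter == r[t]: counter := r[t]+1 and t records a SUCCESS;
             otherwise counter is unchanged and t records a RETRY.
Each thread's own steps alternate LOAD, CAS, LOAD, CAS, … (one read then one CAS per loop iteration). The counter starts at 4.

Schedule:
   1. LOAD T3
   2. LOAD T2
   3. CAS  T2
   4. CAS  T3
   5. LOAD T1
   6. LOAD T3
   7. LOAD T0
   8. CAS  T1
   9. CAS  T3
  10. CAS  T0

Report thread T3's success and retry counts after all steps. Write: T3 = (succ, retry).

T3 = (0, 2)

#1 T3 reads 4
#2 T2 reads 4
#3 T2 CAS(4→5) writes; counter now 5
#4 T3 CAS(4→5) fails; counter now 5
#5 T1 reads 5
#6 T3 reads 5
#7 T0 reads 5
#8 T1 CAS(5→6) writes; counter now 6
#9 T3 CAS(5→6) fails; counter now 6
#10 T0 CAS(5→6) fails; counter now 6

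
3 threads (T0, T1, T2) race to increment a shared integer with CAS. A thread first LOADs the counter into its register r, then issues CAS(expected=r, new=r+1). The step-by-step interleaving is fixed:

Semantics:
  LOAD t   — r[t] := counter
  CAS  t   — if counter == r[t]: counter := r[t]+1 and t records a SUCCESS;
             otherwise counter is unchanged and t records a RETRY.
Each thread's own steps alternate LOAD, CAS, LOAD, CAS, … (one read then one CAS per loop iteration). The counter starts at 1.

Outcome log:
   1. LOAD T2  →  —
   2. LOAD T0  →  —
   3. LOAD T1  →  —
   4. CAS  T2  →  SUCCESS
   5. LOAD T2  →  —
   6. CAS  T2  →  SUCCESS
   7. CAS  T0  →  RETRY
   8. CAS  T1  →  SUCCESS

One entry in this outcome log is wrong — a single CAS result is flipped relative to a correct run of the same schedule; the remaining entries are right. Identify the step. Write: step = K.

Re-executing:
step 1: T2 LOAD ⇒ load; ctr=1 reg=1
step 2: T0 LOAD ⇒ load; ctr=1 reg=1
step 3: T1 LOAD ⇒ load; ctr=1 reg=1
step 4: T2 CAS ⇒ ok; ctr=2 reg=1
step 5: T2 LOAD ⇒ load; ctr=2 reg=2
step 6: T2 CAS ⇒ ok; ctr=3 reg=2
step 7: T0 CAS ⇒ retry; ctr=3 reg=1
step 8: T1 CAS ⇒ retry; ctr=3 reg=1
Mismatch at 8.

step = 8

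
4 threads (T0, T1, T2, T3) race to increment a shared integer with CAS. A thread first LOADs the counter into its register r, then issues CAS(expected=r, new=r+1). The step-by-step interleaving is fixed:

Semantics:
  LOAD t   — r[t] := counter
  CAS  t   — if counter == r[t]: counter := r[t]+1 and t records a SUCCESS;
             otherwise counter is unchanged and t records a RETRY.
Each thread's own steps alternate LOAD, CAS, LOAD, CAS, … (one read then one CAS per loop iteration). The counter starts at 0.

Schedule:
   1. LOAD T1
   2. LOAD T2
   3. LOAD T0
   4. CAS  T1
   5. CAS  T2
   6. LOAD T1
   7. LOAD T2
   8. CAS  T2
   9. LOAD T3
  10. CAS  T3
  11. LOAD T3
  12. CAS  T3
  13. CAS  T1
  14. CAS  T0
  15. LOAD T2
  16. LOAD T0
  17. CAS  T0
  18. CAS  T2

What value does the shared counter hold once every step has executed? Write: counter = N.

   1) LOAD T1:  M=0  r_T1=0
   2) LOAD T2:  M=0  r_T2=0
   3) LOAD T0:  M=0  r_T0=0
   4) CAS  T1:  M=1  r_T1=0 ✓
   5) CAS  T2:  M=1  r_T2=0 ✗
   6) LOAD T1:  M=1  r_T1=1
   7) LOAD T2:  M=1  r_T2=1
   8) CAS  T2:  M=2  r_T2=1 ✓
   9) LOAD T3:  M=2  r_T3=2
  10) CAS  T3:  M=3  r_T3=2 ✓
  11) LOAD T3:  M=3  r_T3=3
  12) CAS  T3:  M=4  r_T3=3 ✓
  13) CAS  T1:  M=4  r_T1=1 ✗
  14) CAS  T0:  M=4  r_T0=0 ✗
  15) LOAD T2:  M=4  r_T2=4
  16) LOAD T0:  M=4  r_T0=4
  17) CAS  T0:  M=5  r_T0=4 ✓
  18) CAS  T2:  M=5  r_T2=4 ✗

counter = 5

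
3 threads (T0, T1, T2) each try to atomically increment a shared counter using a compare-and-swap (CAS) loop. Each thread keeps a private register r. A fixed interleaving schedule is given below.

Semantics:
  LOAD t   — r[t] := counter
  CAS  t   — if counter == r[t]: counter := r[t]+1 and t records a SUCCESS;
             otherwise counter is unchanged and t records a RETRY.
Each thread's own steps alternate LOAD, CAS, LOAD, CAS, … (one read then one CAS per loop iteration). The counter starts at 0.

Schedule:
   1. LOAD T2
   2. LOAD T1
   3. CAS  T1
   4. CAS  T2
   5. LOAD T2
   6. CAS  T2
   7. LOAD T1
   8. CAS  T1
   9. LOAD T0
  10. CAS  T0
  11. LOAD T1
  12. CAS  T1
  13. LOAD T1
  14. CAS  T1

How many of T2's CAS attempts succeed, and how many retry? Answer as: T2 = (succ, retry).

1. LOAD T2 → mem=0 r[T2]=0 [LOAD]
2. LOAD T1 → mem=0 r[T1]=0 [LOAD]
3. CAS T1 → mem=1 r[T1]=0 [OK]
4. CAS T2 → mem=1 r[T2]=0 [RETRY]
5. LOAD T2 → mem=1 r[T2]=1 [LOAD]
6. CAS T2 → mem=2 r[T2]=1 [OK]
7. LOAD T1 → mem=2 r[T1]=2 [LOAD]
8. CAS T1 → mem=3 r[T1]=2 [OK]
9. LOAD T0 → mem=3 r[T0]=3 [LOAD]
10. CAS T0 → mem=4 r[T0]=3 [OK]
11. LOAD T1 → mem=4 r[T1]=4 [LOAD]
12. CAS T1 → mem=5 r[T1]=4 [OK]
13. LOAD T1 → mem=5 r[T1]=5 [LOAD]
14. CAS T1 → mem=6 r[T1]=5 [OK]

T2 = (1, 1)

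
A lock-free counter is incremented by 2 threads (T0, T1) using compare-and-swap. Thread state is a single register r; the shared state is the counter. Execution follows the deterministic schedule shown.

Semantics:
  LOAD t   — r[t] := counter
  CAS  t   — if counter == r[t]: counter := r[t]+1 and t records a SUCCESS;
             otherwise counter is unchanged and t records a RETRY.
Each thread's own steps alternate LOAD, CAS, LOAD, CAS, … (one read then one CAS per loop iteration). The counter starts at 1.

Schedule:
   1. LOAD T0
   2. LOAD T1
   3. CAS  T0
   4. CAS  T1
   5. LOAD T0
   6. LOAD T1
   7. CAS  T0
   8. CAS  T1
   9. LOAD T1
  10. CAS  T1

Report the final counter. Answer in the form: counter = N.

T0 LOAD — after: cnt=1, r=1 — load
T1 LOAD — after: cnt=1, r=1 — load
T0 CAS — after: cnt=2, r=1 — ok
T1 CAS — after: cnt=2, r=1 — retry
T0 LOAD — after: cnt=2, r=2 — load
T1 LOAD — after: cnt=2, r=2 — load
T0 CAS — after: cnt=3, r=2 — ok
T1 CAS — after: cnt=3, r=2 — retry
T1 LOAD — after: cnt=3, r=3 — load
T1 CAS — after: cnt=4, r=3 — ok

counter = 4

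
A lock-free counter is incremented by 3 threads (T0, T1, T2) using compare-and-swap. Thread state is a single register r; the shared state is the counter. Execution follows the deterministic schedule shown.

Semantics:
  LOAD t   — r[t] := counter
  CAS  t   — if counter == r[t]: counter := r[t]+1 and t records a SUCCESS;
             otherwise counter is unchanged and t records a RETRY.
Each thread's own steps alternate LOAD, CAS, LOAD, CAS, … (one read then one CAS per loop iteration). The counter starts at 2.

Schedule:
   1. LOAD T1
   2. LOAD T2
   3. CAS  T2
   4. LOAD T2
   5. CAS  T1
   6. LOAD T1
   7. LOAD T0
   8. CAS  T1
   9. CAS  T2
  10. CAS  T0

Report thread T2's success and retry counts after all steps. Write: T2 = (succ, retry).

1. LOAD T1 → mem=2 r[T1]=2 [LOAD]
2. LOAD T2 → mem=2 r[T2]=2 [LOAD]
3. CAS T2 → mem=3 r[T2]=2 [OK]
4. LOAD T2 → mem=3 r[T2]=3 [LOAD]
5. CAS T1 → mem=3 r[T1]=2 [RETRY]
6. LOAD T1 → mem=3 r[T1]=3 [LOAD]
7. LOAD T0 → mem=3 r[T0]=3 [LOAD]
8. CAS T1 → mem=4 r[T1]=3 [OK]
9. CAS T2 → mem=4 r[T2]=3 [RETRY]
10. CAS T0 → mem=4 r[T0]=3 [RETRY]

T2 = (1, 1)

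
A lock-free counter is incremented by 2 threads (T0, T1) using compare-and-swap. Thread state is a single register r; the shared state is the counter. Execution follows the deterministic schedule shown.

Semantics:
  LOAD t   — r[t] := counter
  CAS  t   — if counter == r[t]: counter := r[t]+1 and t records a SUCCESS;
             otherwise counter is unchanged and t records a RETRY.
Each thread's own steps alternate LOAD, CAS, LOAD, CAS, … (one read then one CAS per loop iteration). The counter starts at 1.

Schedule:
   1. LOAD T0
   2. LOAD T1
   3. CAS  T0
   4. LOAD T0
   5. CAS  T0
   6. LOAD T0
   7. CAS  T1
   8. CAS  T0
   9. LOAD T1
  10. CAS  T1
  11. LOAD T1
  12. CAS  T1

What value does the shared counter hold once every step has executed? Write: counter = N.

T0 LOAD — after: cnt=1, r=1 — load
T1 LOAD — after: cnt=1, r=1 — load
T0 CAS — after: cnt=2, r=1 — ok
T0 LOAD — after: cnt=2, r=2 — load
T0 CAS — after: cnt=3, r=2 — ok
T0 LOAD — after: cnt=3, r=3 — load
T1 CAS — after: cnt=3, r=1 — retry
T0 CAS — after: cnt=4, r=3 — ok
T1 LOAD — after: cnt=4, r=4 — load
T1 CAS — after: cnt=5, r=4 — ok
T1 LOAD — after: cnt=5, r=5 — load
T1 CAS — after: cnt=6, r=5 — ok

counter = 6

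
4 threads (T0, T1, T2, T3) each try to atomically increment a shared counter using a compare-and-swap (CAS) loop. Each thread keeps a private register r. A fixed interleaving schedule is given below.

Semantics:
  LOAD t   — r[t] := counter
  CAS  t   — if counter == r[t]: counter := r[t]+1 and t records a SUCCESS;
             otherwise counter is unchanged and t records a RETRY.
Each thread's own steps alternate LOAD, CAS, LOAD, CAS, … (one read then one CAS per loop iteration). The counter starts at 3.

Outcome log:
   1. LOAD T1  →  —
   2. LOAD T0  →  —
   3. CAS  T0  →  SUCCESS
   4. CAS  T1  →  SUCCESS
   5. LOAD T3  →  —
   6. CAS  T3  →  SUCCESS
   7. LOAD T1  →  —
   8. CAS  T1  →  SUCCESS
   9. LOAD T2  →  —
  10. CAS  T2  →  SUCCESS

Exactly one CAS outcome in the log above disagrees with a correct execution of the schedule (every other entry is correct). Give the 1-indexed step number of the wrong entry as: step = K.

step = 4

Re-executing:
#1 T1 reads 3
#2 T0 reads 3
#3 T0 CAS(3→4) writes; counter now 4
#4 T1 CAS(3→4) fails; counter now 4
#5 T3 reads 4
#6 T3 CAS(4→5) writes; counter now 5
#7 T1 reads 5
#8 T1 CAS(5→6) writes; counter now 6
#9 T2 reads 6
#10 T2 CAS(6→7) writes; counter now 7
Log disagrees first at step 4.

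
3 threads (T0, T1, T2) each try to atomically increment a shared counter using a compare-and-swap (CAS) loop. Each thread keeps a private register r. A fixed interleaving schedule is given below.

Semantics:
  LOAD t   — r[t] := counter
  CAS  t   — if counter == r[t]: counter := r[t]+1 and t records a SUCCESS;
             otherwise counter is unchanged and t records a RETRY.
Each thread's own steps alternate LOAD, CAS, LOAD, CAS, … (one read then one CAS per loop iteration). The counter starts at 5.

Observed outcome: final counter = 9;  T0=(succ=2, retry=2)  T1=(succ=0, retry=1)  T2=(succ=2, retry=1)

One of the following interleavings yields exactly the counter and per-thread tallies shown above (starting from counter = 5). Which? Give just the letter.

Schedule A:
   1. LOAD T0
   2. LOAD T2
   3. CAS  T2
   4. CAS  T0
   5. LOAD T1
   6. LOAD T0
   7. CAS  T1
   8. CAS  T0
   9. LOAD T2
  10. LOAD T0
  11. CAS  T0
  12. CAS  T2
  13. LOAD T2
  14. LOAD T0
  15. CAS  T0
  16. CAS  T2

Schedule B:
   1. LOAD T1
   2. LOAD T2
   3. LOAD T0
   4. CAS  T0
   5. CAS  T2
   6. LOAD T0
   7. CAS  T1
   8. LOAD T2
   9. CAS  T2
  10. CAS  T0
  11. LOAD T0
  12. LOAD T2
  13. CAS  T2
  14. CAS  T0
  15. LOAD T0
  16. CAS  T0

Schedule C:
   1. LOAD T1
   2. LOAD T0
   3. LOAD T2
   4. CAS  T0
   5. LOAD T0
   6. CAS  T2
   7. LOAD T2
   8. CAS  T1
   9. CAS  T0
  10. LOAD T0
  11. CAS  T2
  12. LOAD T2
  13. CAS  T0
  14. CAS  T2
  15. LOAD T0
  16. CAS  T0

B

Run B:
[1] T1.load  rd  (counter 5, T1.r 5)
[2] T2.load  rd  (counter 5, T2.r 5)
[3] T0.load  rd  (counter 5, T0.r 5)
[4] T0.cas  hit  (counter 6, T0.r 5)
[5] T2.cas  miss  (counter 6, T2.r 5)
[6] T0.load  rd  (counter 6, T0.r 6)
[7] T1.cas  miss  (counter 6, T1.r 5)
[8] T2.load  rd  (counter 6, T2.r 6)
[9] T2.cas  hit  (counter 7, T2.r 6)
[10] T0.cas  miss  (counter 7, T0.r 6)
[11] T0.load  rd  (counter 7, T0.r 7)
[12] T2.load  rd  (counter 7, T2.r 7)
[13] T2.cas  hit  (counter 8, T2.r 7)
[14] T0.cas  miss  (counter 8, T0.r 7)
[15] T0.load  rd  (counter 8, T0.r 8)
[16] T0.cas  hit  (counter 9, T0.r 8)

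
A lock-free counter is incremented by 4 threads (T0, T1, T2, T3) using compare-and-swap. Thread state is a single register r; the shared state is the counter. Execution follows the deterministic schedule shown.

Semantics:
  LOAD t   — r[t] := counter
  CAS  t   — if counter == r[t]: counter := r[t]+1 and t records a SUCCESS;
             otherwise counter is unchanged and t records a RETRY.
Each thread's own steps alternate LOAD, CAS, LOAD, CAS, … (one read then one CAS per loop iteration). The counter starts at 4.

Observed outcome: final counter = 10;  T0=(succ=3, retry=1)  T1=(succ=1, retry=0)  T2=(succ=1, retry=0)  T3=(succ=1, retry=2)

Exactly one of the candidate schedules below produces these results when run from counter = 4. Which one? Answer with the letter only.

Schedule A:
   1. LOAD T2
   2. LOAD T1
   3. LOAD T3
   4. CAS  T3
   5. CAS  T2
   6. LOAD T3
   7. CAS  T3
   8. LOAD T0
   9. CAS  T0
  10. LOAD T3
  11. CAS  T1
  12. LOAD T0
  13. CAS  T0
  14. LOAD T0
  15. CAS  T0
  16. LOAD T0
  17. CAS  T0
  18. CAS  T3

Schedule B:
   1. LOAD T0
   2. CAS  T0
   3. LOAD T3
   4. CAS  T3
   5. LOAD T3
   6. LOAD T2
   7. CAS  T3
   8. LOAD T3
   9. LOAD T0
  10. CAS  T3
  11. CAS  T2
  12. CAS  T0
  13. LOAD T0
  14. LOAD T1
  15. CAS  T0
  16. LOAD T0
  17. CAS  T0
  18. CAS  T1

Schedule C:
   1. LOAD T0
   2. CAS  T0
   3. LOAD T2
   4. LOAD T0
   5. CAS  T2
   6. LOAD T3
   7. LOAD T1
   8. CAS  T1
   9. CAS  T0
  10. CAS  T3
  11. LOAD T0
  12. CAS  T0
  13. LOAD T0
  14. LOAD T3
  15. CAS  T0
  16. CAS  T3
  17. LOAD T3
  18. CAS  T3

C

Run C:
step 1: T0 LOAD ⇒ load; ctr=4 reg=4
step 2: T0 CAS ⇒ ok; ctr=5 reg=4
step 3: T2 LOAD ⇒ load; ctr=5 reg=5
step 4: T0 LOAD ⇒ load; ctr=5 reg=5
step 5: T2 CAS ⇒ ok; ctr=6 reg=5
step 6: T3 LOAD ⇒ load; ctr=6 reg=6
step 7: T1 LOAD ⇒ load; ctr=6 reg=6
step 8: T1 CAS ⇒ ok; ctr=7 reg=6
step 9: T0 CAS ⇒ retry; ctr=7 reg=5
step 10: T3 CAS ⇒ retry; ctr=7 reg=6
step 11: T0 LOAD ⇒ load; ctr=7 reg=7
step 12: T0 CAS ⇒ ok; ctr=8 reg=7
step 13: T0 LOAD ⇒ load; ctr=8 reg=8
step 14: T3 LOAD ⇒ load; ctr=8 reg=8
step 15: T0 CAS ⇒ ok; ctr=9 reg=8
step 16: T3 CAS ⇒ retry; ctr=9 reg=8
step 17: T3 LOAD ⇒ load; ctr=9 reg=9
step 18: T3 CAS ⇒ ok; ctr=10 reg=9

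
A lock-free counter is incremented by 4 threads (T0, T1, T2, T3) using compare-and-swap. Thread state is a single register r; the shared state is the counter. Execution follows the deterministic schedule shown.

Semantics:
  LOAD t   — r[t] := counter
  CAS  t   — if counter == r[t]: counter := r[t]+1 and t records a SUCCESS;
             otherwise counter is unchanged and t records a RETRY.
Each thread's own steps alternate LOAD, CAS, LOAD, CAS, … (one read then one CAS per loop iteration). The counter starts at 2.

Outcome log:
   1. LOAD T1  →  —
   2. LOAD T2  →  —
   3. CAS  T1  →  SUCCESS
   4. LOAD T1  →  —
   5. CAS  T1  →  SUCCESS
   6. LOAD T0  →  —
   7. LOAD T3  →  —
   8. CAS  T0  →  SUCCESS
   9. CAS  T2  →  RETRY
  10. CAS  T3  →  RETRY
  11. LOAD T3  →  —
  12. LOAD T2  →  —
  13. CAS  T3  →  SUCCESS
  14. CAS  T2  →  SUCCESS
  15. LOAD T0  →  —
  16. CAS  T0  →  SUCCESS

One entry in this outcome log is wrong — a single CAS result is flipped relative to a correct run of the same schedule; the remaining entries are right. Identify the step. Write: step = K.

step = 14

Correct run:
   1) LOAD T1:  M=2  r_T1=2
   2) LOAD T2:  M=2  r_T2=2
   3) CAS  T1:  M=3  r_T1=2 ✓
   4) LOAD T1:  M=3  r_T1=3
   5) CAS  T1:  M=4  r_T1=3 ✓
   6) LOAD T0:  M=4  r_T0=4
   7) LOAD T3:  M=4  r_T3=4
   8) CAS  T0:  M=5  r_T0=4 ✓
   9) CAS  T2:  M=5  r_T2=2 ✗
  10) CAS  T3:  M=5  r_T3=4 ✗
  11) LOAD T3:  M=5  r_T3=5
  12) LOAD T2:  M=5  r_T2=5
  13) CAS  T3:  M=6  r_T3=5 ✓
  14) CAS  T2:  M=6  r_T2=5 ✗
  15) LOAD T0:  M=6  r_T0=6
  16) CAS  T0:  M=7  r_T0=6 ✓
Flip is step 14.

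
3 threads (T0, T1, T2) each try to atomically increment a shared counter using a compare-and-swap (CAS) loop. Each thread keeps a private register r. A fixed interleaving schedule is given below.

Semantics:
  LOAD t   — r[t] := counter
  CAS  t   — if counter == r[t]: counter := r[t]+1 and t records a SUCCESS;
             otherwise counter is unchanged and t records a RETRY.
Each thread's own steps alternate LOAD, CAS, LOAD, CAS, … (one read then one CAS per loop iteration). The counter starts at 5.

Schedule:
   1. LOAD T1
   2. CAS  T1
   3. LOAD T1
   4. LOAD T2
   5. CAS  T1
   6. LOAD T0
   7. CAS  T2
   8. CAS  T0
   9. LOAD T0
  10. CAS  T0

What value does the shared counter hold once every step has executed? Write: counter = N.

counter = 9

   1) LOAD T1:  M=5  r_T1=5
   2) CAS  T1:  M=6  r_T1=5 ✓
   3) LOAD T1:  M=6  r_T1=6
   4) LOAD T2:  M=6  r_T2=6
   5) CAS  T1:  M=7  r_T1=6 ✓
   6) LOAD T0:  M=7  r_T0=7
   7) CAS  T2:  M=7  r_T2=6 ✗
   8) CAS  T0:  M=8  r_T0=7 ✓
   9) LOAD T0:  M=8  r_T0=8
  10) CAS  T0:  M=9  r_T0=8 ✓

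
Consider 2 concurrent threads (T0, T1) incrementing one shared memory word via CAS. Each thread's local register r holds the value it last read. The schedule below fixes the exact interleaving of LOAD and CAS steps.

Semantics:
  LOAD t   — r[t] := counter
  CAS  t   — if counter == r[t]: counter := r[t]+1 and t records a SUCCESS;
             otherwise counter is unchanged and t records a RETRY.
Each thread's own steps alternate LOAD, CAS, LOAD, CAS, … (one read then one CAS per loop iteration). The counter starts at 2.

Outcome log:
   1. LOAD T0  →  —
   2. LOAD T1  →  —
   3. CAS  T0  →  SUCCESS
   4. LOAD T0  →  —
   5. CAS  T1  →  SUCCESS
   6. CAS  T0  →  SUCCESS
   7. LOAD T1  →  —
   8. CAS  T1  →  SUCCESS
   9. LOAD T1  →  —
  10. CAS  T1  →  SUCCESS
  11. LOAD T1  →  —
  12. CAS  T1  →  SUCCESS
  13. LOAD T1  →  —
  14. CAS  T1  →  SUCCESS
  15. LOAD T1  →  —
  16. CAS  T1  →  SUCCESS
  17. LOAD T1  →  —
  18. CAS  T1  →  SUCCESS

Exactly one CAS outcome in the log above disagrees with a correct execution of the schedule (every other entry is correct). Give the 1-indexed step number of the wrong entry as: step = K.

Correct run:
   1) LOAD T0:  M=2  r_T0=2
   2) LOAD T1:  M=2  r_T1=2
   3) CAS  T0:  M=3  r_T0=2 ✓
   4) LOAD T0:  M=3  r_T0=3
   5) CAS  T1:  M=3  r_T1=2 ✗
   6) CAS  T0:  M=4  r_T0=3 ✓
   7) LOAD T1:  M=4  r_T1=4
   8) CAS  T1:  M=5  r_T1=4 ✓
   9) LOAD T1:  M=5  r_T1=5
  10) CAS  T1:  M=6  r_T1=5 ✓
  11) LOAD T1:  M=6  r_T1=6
  12) CAS  T1:  M=7  r_T1=6 ✓
  13) LOAD T1:  M=7  r_T1=7
  14) CAS  T1:  M=8  r_T1=7 ✓
  15) LOAD T1:  M=8  r_T1=8
  16) CAS  T1:  M=9  r_T1=8 ✓
  17) LOAD T1:  M=9  r_T1=9
  18) CAS  T1:  M=10  r_T1=9 ✓
Log disagrees first at step 5.

step = 5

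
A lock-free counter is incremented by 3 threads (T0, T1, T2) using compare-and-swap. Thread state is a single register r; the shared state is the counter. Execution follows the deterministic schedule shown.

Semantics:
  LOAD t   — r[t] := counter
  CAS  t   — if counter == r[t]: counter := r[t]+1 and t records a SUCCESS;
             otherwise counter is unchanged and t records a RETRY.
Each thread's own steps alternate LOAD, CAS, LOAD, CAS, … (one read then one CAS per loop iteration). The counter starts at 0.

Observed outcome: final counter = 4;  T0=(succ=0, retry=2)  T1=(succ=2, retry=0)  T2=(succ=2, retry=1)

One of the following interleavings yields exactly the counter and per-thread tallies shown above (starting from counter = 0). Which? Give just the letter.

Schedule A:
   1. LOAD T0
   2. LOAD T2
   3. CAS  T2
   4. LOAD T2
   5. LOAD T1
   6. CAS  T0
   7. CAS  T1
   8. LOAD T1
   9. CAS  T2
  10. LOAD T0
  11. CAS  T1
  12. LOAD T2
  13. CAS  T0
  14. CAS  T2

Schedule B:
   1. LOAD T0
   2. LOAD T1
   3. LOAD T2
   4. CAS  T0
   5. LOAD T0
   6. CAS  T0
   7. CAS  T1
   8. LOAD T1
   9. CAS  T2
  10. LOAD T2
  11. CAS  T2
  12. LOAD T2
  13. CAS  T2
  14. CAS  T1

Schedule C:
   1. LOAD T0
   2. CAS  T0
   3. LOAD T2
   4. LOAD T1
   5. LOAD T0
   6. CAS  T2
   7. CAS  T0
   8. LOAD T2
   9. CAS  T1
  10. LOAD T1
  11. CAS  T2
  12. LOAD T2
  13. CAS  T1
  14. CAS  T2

A

Simulating candidate A:
step 1: T0 LOAD ⇒ load; ctr=0 reg=0
step 2: T2 LOAD ⇒ load; ctr=0 reg=0
step 3: T2 CAS ⇒ ok; ctr=1 reg=0
step 4: T2 LOAD ⇒ load; ctr=1 reg=1
step 5: T1 LOAD ⇒ load; ctr=1 reg=1
step 6: T0 CAS ⇒ retry; ctr=1 reg=0
step 7: T1 CAS ⇒ ok; ctr=2 reg=1
step 8: T1 LOAD ⇒ load; ctr=2 reg=2
step 9: T2 CAS ⇒ retry; ctr=2 reg=1
step 10: T0 LOAD ⇒ load; ctr=2 reg=2
step 11: T1 CAS ⇒ ok; ctr=3 reg=2
step 12: T2 LOAD ⇒ load; ctr=3 reg=3
step 13: T0 CAS ⇒ retry; ctr=3 reg=2
step 14: T2 CAS ⇒ ok; ctr=4 reg=3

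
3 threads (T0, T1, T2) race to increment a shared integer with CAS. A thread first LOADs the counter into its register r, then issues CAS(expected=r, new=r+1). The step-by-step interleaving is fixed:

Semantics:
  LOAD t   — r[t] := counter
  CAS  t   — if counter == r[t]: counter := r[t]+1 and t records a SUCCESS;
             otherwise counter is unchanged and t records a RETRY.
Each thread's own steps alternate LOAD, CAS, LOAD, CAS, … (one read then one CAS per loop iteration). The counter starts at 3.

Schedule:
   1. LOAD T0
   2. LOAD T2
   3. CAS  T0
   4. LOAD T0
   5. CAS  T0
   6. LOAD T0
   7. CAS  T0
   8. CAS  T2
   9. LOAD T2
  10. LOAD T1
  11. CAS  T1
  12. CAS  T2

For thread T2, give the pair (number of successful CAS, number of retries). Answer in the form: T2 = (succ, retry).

T2 = (0, 2)

1. LOAD T0 → mem=3 r[T0]=3 [LOAD]
2. LOAD T2 → mem=3 r[T2]=3 [LOAD]
3. CAS T0 → mem=4 r[T0]=3 [OK]
4. LOAD T0 → mem=4 r[T0]=4 [LOAD]
5. CAS T0 → mem=5 r[T0]=4 [OK]
6. LOAD T0 → mem=5 r[T0]=5 [LOAD]
7. CAS T0 → mem=6 r[T0]=5 [OK]
8. CAS T2 → mem=6 r[T2]=3 [RETRY]
9. LOAD T2 → mem=6 r[T2]=6 [LOAD]
10. LOAD T1 → mem=6 r[T1]=6 [LOAD]
11. CAS T1 → mem=7 r[T1]=6 [OK]
12. CAS T2 → mem=7 r[T2]=6 [RETRY]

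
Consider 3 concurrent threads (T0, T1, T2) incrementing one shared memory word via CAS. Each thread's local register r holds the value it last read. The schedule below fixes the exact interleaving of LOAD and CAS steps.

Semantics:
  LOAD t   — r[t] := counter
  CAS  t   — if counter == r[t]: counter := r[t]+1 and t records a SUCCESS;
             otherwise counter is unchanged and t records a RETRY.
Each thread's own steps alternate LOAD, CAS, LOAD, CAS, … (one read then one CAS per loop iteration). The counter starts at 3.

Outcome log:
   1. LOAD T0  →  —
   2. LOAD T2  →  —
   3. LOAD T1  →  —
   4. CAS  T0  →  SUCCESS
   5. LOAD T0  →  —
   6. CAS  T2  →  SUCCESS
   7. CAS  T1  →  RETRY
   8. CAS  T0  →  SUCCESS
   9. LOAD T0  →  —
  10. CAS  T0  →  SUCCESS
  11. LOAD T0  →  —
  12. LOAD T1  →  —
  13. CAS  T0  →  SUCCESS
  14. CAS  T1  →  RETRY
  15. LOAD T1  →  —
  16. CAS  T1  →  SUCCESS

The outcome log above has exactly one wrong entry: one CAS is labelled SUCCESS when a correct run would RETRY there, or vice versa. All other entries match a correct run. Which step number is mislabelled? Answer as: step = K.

Re-executing:
   1) LOAD T0:  M=3  r_T0=3
   2) LOAD T2:  M=3  r_T2=3
   3) LOAD T1:  M=3  r_T1=3
   4) CAS  T0:  M=4  r_T0=3 ✓
   5) LOAD T0:  M=4  r_T0=4
   6) CAS  T2:  M=4  r_T2=3 ✗
   7) CAS  T1:  M=4  r_T1=3 ✗
   8) CAS  T0:  M=5  r_T0=4 ✓
   9) LOAD T0:  M=5  r_T0=5
  10) CAS  T0:  M=6  r_T0=5 ✓
  11) LOAD T0:  M=6  r_T0=6
  12) LOAD T1:  M=6  r_T1=6
  13) CAS  T0:  M=7  r_T0=6 ✓
  14) CAS  T1:  M=7  r_T1=6 ✗
  15) LOAD T1:  M=7  r_T1=7
  16) CAS  T1:  M=8  r_T1=7 ✓
Mismatch at 6.

step = 6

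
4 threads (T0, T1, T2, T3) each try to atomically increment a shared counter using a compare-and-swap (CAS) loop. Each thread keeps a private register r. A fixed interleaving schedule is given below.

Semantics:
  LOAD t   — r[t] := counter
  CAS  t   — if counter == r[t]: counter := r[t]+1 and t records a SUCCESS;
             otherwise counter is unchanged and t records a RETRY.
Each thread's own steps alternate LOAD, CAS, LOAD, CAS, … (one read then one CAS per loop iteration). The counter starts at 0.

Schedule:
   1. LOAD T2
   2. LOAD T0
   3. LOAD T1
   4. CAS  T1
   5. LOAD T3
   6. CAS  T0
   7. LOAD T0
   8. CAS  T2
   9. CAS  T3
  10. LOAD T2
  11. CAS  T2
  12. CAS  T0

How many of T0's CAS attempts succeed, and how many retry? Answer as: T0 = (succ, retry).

step 1: T2 LOAD ⇒ load; ctr=0 reg=0
step 2: T0 LOAD ⇒ load; ctr=0 reg=0
step 3: T1 LOAD ⇒ load; ctr=0 reg=0
step 4: T1 CAS ⇒ ok; ctr=1 reg=0
step 5: T3 LOAD ⇒ load; ctr=1 reg=1
step 6: T0 CAS ⇒ retry; ctr=1 reg=0
step 7: T0 LOAD ⇒ load; ctr=1 reg=1
step 8: T2 CAS ⇒ retry; ctr=1 reg=0
step 9: T3 CAS ⇒ ok; ctr=2 reg=1
step 10: T2 LOAD ⇒ load; ctr=2 reg=2
step 11: T2 CAS ⇒ ok; ctr=3 reg=2
step 12: T0 CAS ⇒ retry; ctr=3 reg=1

T0 = (0, 2)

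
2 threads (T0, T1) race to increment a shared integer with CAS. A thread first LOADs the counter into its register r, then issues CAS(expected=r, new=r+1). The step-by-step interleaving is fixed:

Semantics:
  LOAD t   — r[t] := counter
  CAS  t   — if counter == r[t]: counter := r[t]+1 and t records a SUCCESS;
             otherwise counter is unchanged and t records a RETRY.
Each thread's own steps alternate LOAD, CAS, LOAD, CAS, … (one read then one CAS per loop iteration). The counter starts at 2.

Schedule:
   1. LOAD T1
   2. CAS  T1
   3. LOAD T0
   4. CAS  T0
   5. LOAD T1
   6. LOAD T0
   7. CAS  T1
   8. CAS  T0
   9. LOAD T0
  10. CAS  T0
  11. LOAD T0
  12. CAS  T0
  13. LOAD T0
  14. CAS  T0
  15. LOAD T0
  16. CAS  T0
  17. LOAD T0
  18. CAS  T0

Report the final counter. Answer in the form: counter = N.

#1 T1 reads 2
#2 T1 CAS(2→3) writes; counter now 3
#3 T0 reads 3
#4 T0 CAS(3→4) writes; counter now 4
#5 T1 reads 4
#6 T0 reads 4
#7 T1 CAS(4→5) writes; counter now 5
#8 T0 CAS(4→5) fails; counter now 5
#9 T0 reads 5
#10 T0 CAS(5→6) writes; counter now 6
#11 T0 reads 6
#12 T0 CAS(6→7) writes; counter now 7
#13 T0 reads 7
#14 T0 CAS(7→8) writes; counter now 8
#15 T0 reads 8
#16 T0 CAS(8→9) writes; counter now 9
#17 T0 reads 9
#18 T0 CAS(9→10) writes; counter now 10

counter = 10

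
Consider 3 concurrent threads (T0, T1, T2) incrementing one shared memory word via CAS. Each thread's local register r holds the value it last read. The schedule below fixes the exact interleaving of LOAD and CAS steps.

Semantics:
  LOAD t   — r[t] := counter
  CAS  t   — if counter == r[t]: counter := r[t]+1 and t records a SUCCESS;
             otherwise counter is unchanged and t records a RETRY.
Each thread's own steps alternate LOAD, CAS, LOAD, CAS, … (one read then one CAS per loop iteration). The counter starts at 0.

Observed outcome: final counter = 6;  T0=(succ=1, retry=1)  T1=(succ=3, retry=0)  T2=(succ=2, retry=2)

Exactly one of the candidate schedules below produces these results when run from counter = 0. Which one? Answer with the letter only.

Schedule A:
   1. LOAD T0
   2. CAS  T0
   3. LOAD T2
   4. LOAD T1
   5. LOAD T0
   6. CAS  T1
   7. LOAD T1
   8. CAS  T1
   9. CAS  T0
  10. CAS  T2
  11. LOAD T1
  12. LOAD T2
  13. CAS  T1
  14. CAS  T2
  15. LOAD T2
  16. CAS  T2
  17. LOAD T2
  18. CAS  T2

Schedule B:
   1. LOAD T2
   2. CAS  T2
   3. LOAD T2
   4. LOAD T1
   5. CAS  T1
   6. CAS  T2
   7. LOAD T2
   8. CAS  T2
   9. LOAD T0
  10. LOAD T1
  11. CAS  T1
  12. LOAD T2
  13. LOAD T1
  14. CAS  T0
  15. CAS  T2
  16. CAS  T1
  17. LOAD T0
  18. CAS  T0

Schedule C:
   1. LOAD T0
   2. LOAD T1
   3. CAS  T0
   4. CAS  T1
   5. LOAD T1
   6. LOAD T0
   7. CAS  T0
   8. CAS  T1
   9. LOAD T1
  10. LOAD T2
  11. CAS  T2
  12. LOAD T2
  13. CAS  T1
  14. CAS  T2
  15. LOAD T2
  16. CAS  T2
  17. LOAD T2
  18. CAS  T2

A

Tracing schedule A:
T0 LOAD — after: cnt=0, r=0 — load
T0 CAS — after: cnt=1, r=0 — ok
T2 LOAD — after: cnt=1, r=1 — load
T1 LOAD — after: cnt=1, r=1 — load
T0 LOAD — after: cnt=1, r=1 — load
T1 CAS — after: cnt=2, r=1 — ok
T1 LOAD — after: cnt=2, r=2 — load
T1 CAS — after: cnt=3, r=2 — ok
T0 CAS — after: cnt=3, r=1 — retry
T2 CAS — after: cnt=3, r=1 — retry
T1 LOAD — after: cnt=3, r=3 — load
T2 LOAD — after: cnt=3, r=3 — load
T1 CAS — after: cnt=4, r=3 — ok
T2 CAS — after: cnt=4, r=3 — retry
T2 LOAD — after: cnt=4, r=4 — load
T2 CAS — after: cnt=5, r=4 — ok
T2 LOAD — after: cnt=5, r=5 — load
T2 CAS — after: cnt=6, r=5 — ok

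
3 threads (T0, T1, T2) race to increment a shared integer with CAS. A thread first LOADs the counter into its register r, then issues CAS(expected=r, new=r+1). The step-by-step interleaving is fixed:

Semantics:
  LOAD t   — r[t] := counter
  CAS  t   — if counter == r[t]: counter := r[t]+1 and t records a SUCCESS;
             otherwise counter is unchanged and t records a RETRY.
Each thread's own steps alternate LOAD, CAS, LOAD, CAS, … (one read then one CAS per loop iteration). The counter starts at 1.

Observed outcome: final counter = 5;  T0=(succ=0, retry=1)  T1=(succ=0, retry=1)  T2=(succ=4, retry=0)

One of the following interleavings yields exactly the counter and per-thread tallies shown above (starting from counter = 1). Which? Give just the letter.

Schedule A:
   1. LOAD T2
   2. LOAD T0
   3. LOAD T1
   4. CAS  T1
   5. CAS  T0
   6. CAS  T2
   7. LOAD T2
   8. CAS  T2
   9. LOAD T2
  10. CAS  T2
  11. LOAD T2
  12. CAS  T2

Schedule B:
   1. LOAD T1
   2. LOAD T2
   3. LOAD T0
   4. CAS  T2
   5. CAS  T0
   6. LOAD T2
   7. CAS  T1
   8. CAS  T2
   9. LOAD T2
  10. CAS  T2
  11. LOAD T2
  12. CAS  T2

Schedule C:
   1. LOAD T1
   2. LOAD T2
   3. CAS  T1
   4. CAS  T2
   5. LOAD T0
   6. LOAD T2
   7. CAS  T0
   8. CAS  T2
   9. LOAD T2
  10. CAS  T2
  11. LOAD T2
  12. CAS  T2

B

Tracing schedule B:
[1] T1.load  rd  (counter 1, T1.r 1)
[2] T2.load  rd  (counter 1, T2.r 1)
[3] T0.load  rd  (counter 1, T0.r 1)
[4] T2.cas  hit  (counter 2, T2.r 1)
[5] T0.cas  miss  (counter 2, T0.r 1)
[6] T2.load  rd  (counter 2, T2.r 2)
[7] T1.cas  miss  (counter 2, T1.r 1)
[8] T2.cas  hit  (counter 3, T2.r 2)
[9] T2.load  rd  (counter 3, T2.r 3)
[10] T2.cas  hit  (counter 4, T2.r 3)
[11] T2.load  rd  (counter 4, T2.r 4)
[12] T2.cas  hit  (counter 5, T2.r 4)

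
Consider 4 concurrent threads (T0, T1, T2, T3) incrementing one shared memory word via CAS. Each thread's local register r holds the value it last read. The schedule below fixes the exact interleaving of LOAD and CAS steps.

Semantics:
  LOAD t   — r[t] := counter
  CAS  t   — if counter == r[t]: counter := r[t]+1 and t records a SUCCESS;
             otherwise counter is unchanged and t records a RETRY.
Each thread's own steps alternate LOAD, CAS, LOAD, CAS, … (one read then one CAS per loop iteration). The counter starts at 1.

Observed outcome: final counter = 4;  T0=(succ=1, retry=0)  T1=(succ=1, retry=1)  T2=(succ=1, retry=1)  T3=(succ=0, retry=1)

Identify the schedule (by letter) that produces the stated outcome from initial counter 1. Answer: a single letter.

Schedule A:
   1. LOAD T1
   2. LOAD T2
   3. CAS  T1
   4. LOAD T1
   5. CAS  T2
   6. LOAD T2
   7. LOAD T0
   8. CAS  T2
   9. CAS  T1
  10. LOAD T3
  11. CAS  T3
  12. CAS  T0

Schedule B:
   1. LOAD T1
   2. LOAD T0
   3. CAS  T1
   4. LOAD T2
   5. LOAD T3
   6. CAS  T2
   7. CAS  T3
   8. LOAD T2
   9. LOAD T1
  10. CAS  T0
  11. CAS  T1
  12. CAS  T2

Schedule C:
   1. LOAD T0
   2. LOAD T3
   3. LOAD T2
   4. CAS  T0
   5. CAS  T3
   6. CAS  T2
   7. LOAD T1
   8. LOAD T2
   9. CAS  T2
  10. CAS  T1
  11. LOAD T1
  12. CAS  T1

Simulating candidate C:
[1] T0.load  rd  (counter 1, T0.r 1)
[2] T3.load  rd  (counter 1, T3.r 1)
[3] T2.load  rd  (counter 1, T2.r 1)
[4] T0.cas  hit  (counter 2, T0.r 1)
[5] T3.cas  miss  (counter 2, T3.r 1)
[6] T2.cas  miss  (counter 2, T2.r 1)
[7] T1.load  rd  (counter 2, T1.r 2)
[8] T2.load  rd  (counter 2, T2.r 2)
[9] T2.cas  hit  (counter 3, T2.r 2)
[10] T1.cas  miss  (counter 3, T1.r 2)
[11] T1.load  rd  (counter 3, T1.r 3)
[12] T1.cas  hit  (counter 4, T1.r 3)

C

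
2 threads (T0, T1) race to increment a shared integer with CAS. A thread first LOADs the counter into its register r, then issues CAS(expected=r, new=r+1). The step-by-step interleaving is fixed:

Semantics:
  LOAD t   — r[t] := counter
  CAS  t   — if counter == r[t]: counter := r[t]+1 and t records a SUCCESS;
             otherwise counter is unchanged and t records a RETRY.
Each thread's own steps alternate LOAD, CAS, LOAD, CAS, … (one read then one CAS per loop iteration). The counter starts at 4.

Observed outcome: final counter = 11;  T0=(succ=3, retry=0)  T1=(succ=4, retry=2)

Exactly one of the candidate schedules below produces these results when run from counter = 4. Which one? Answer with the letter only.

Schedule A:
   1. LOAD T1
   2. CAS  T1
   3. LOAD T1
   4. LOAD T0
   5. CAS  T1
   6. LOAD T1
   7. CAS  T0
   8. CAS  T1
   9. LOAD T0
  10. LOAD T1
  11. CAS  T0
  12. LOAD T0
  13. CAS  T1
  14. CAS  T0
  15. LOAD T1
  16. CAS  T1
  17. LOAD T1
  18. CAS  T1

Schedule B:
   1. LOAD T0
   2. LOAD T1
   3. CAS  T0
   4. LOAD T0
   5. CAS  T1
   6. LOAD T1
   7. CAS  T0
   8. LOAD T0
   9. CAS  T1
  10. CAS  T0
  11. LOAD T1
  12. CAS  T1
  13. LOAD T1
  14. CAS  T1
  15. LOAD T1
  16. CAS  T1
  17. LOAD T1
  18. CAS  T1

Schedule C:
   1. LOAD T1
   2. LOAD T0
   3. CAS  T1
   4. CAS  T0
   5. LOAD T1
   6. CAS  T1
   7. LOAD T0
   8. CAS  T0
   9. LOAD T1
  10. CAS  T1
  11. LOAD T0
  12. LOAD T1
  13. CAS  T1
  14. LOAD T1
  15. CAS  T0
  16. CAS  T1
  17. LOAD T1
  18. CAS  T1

B

Tracing schedule B:
   1) LOAD T0:  M=4  r_T0=4
   2) LOAD T1:  M=4  r_T1=4
   3) CAS  T0:  M=5  r_T0=4 ✓
   4) LOAD T0:  M=5  r_T0=5
   5) CAS  T1:  M=5  r_T1=4 ✗
   6) LOAD T1:  M=5  r_T1=5
   7) CAS  T0:  M=6  r_T0=5 ✓
   8) LOAD T0:  M=6  r_T0=6
   9) CAS  T1:  M=6  r_T1=5 ✗
  10) CAS  T0:  M=7  r_T0=6 ✓
  11) LOAD T1:  M=7  r_T1=7
  12) CAS  T1:  M=8  r_T1=7 ✓
  13) LOAD T1:  M=8  r_T1=8
  14) CAS  T1:  M=9  r_T1=8 ✓
  15) LOAD T1:  M=9  r_T1=9
  16) CAS  T1:  M=10  r_T1=9 ✓
  17) LOAD T1:  M=10  r_T1=10
  18) CAS  T1:  M=11  r_T1=10 ✓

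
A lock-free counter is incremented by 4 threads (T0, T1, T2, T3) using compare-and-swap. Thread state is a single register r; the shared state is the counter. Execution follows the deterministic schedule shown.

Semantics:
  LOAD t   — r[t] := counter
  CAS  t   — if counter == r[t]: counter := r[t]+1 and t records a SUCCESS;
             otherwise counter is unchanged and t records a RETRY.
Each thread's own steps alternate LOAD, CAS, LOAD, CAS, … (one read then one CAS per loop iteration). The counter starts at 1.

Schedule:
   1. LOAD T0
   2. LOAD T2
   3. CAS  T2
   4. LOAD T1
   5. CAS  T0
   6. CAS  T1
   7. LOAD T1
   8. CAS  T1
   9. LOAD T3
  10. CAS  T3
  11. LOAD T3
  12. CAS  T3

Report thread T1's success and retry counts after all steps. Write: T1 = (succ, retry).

step 1: T0 LOAD ⇒ load; ctr=1 reg=1
step 2: T2 LOAD ⇒ load; ctr=1 reg=1
step 3: T2 CAS ⇒ ok; ctr=2 reg=1
step 4: T1 LOAD ⇒ load; ctr=2 reg=2
step 5: T0 CAS ⇒ retry; ctr=2 reg=1
step 6: T1 CAS ⇒ ok; ctr=3 reg=2
step 7: T1 LOAD ⇒ load; ctr=3 reg=3
step 8: T1 CAS ⇒ ok; ctr=4 reg=3
step 9: T3 LOAD ⇒ load; ctr=4 reg=4
step 10: T3 CAS ⇒ ok; ctr=5 reg=4
step 11: T3 LOAD ⇒ load; ctr=5 reg=5
step 12: T3 CAS ⇒ ok; ctr=6 reg=5

T1 = (2, 0)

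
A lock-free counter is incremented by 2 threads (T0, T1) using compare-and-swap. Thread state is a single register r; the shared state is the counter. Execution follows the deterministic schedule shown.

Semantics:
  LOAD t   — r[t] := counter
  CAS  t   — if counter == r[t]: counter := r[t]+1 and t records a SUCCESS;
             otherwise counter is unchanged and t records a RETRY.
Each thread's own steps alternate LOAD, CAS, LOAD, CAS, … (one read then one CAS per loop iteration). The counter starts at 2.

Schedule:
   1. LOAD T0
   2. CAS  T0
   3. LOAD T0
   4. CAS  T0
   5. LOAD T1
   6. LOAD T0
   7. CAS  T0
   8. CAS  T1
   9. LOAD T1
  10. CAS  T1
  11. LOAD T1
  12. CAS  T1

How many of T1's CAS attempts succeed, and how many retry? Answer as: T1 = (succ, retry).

   1) LOAD T0:  M=2  r_T0=2
   2) CAS  T0:  M=3  r_T0=2 ✓
   3) LOAD T0:  M=3  r_T0=3
   4) CAS  T0:  M=4  r_T0=3 ✓
   5) LOAD T1:  M=4  r_T1=4
   6) LOAD T0:  M=4  r_T0=4
   7) CAS  T0:  M=5  r_T0=4 ✓
   8) CAS  T1:  M=5  r_T1=4 ✗
   9) LOAD T1:  M=5  r_T1=5
  10) CAS  T1:  M=6  r_T1=5 ✓
  11) LOAD T1:  M=6  r_T1=6
  12) CAS  T1:  M=7  r_T1=6 ✓

T1 = (2, 1)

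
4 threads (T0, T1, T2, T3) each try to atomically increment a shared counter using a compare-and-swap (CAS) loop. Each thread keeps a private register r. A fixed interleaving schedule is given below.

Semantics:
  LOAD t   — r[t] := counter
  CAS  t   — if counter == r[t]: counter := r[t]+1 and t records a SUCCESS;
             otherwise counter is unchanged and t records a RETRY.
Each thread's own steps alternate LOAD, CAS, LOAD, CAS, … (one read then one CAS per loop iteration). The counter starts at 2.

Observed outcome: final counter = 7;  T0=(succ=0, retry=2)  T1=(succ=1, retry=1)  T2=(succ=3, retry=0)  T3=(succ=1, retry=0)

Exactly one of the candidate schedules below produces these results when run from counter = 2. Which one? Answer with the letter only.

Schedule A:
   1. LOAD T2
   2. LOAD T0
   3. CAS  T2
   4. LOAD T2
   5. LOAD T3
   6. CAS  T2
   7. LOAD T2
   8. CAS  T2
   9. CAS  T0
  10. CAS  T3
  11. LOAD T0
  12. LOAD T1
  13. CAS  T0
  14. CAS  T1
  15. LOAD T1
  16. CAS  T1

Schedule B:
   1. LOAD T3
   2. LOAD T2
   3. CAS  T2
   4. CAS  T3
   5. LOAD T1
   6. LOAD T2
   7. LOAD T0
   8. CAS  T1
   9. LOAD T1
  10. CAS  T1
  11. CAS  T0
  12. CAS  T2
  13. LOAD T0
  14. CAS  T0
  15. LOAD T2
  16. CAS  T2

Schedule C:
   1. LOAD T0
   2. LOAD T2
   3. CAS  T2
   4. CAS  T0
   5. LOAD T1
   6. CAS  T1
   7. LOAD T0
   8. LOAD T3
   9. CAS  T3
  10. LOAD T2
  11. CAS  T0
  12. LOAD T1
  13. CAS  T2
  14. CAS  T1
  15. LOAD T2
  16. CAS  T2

Simulating candidate C:
   1) LOAD T0:  M=2  r_T0=2
   2) LOAD T2:  M=2  r_T2=2
   3) CAS  T2:  M=3  r_T2=2 ✓
   4) CAS  T0:  M=3  r_T0=2 ✗
   5) LOAD T1:  M=3  r_T1=3
   6) CAS  T1:  M=4  r_T1=3 ✓
   7) LOAD T0:  M=4  r_T0=4
   8) LOAD T3:  M=4  r_T3=4
   9) CAS  T3:  M=5  r_T3=4 ✓
  10) LOAD T2:  M=5  r_T2=5
  11) CAS  T0:  M=5  r_T0=4 ✗
  12) LOAD T1:  M=5  r_T1=5
  13) CAS  T2:  M=6  r_T2=5 ✓
  14) CAS  T1:  M=6  r_T1=5 ✗
  15) LOAD T2:  M=6  r_T2=6
  16) CAS  T2:  M=7  r_T2=6 ✓

C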